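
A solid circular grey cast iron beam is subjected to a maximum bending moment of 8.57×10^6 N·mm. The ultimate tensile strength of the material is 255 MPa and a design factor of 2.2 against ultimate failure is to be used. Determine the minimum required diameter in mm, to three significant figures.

d = 91.0 mm

σ_allow = 255/2.2 = 115.9 MPa.
For a solid circular section σ = 32M/(πd³), so d³ = 32M/(π σ_allow) = 32×8570000/(π×115.9) = 753100 mm³.
d = 90.98 mm.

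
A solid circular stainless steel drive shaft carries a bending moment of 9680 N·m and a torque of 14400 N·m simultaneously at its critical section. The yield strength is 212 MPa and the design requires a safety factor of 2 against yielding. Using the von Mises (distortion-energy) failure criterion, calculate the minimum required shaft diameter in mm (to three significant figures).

σ_allow = σ_y/n = 212/2 = 106.0 MPa.
For a solid shaft σ_b = 32M/(πd³) and τ = 16T/(πd³), so the von Mises stress is σ' = (16/πd³)·√(4M²+3T²).
√(4M²+3T²) = √(4×(9.680×10^6)² + 3×(1.440×10^7)²) = 3.157×10^7 N·mm.
d³ = 16×3.157×10^7/(π×106.0) = 1.517×10^6 mm³.
d = 114.9 mm.

d = 115 mm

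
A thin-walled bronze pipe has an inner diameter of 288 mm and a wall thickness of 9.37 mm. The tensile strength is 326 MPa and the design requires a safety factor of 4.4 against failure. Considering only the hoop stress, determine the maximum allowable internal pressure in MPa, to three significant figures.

σ_allow = 326/4.4 = 74.09 MPa.
σ_h = pD/(2t) → p_allow = 2σ_allow t/D = 2×74.09×9.37/288 = 4.821 MPa.

p_allow = 4.82 MPa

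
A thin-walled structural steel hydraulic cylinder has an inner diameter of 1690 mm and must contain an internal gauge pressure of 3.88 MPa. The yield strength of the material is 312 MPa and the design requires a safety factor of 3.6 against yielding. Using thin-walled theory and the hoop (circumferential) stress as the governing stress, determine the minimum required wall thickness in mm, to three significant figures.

t = 37.8 mm

σ_allow = 312/3.6 = 86.67 MPa.
Hoop stress σ_h = pD/(2t), so t = pD/(2σ_allow) = 3.88×1690/(2×86.67) = 37.83 mm.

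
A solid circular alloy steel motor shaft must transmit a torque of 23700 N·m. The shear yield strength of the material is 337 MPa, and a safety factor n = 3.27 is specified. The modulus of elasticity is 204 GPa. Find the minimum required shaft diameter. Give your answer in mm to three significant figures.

d = 105 mm

Allowable shear stress τ_allow = 337/3.27 = 103.1 MPa.
For a solid shaft τ = 16T/(πd³), so d³ = 16T/(π τ_allow) = 16×2.3700×10^7/(π×103.1) = 1.171×10^6 mm³.
d = (1.171×10^6)^(1/3) = 105.4 mm.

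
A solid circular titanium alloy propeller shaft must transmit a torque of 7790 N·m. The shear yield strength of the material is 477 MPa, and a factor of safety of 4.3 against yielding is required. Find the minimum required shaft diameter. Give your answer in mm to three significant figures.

Allowable shear stress τ_allow = 477/4.3 = 110.9 MPa.
For a solid shaft τ = 16T/(πd³), so d³ = 16T/(π τ_allow) = 16×7790000/(π×110.9) = 357600 mm³.
d = (357600)^(1/3) = 70.98 mm.

d = 71.0 mm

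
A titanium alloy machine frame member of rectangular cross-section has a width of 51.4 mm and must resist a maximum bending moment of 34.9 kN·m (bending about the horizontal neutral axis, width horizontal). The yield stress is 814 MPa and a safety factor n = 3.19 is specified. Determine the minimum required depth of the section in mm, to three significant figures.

h = 126 mm

σ_allow = 814/3.19 = 255.2 MPa.
For a rectangular section σ = 6M/(bh²), so h² = 6M/(b σ_allow) = 6×3.4900×10^7/(51.4×255.2) = 15970 mm².
h = 126.4 mm.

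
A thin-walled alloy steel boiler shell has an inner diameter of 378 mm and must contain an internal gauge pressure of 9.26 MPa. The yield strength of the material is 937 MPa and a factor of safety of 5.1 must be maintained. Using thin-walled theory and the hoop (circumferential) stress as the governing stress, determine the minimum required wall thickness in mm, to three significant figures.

σ_allow = 937/5.1 = 183.7 MPa.
Hoop stress σ_h = pD/(2t), so t = pD/(2σ_allow) = 9.26×378/(2×183.7) = 9.526 mm.

t = 9.53 mm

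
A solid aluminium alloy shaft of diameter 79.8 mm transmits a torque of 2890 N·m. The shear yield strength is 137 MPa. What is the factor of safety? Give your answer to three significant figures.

τ = 16T/(πd³) = 16×2890000/(π×79.8³) = 28.96 MPa.
n = τ_limit/τ = 137/28.96 = 4.730.

n = 4.73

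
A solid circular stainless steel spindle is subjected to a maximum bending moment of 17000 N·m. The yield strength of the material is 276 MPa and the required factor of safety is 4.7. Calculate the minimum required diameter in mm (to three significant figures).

d = 143 mm

σ_allow = 276/4.7 = 58.72 MPa.
For a solid circular section σ = 32M/(πd³), so d³ = 32M/(π σ_allow) = 32×1.7000×10^7/(π×58.72) = 2.949×10^6 mm³.
d = 143.4 mm.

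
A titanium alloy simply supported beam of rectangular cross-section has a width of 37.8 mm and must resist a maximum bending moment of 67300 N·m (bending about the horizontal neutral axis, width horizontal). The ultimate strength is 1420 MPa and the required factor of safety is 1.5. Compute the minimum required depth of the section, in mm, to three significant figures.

h = 106 mm

σ_allow = 1420/1.5 = 946.7 MPa.
For a rectangular section σ = 6M/(bh²), so h² = 6M/(b σ_allow) = 6×6.7300×10^7/(37.8×946.7) = 11280 mm².
h = 106.2 mm.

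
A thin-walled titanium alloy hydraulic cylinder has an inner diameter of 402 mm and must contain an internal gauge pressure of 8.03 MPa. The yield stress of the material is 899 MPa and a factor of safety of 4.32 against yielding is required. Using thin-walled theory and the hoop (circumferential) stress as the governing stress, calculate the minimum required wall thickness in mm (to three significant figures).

t = 7.76 mm

σ_allow = 899/4.32 = 208.1 MPa.
Hoop stress σ_h = pD/(2t), so t = pD/(2σ_allow) = 8.03×402/(2×208.1) = 7.756 mm.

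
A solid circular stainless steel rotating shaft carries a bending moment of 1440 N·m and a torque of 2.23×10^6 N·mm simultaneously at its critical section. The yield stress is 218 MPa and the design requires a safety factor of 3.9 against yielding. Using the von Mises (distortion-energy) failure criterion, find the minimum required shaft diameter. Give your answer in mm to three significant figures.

σ_allow = σ_y/n = 218/3.9 = 55.90 MPa.
For a solid shaft σ_b = 32M/(πd³) and τ = 16T/(πd³), so the von Mises stress is σ' = (16/πd³)·√(4M²+3T²).
√(4M²+3T²) = √(4×(1.440×10^6)² + 3×(2.230×10^6)²) = 4.818×10^6 N·mm.
d³ = 16×4.818×10^6/(π×55.90) = 439000 mm³.
d = 76.00 mm.

d = 76.0 mm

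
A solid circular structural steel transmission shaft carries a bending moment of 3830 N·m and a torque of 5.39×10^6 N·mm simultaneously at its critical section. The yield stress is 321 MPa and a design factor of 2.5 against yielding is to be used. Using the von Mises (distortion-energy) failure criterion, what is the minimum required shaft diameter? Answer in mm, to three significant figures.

d = 78.2 mm

σ_allow = σ_y/n = 321/2.5 = 128.4 MPa.
For a solid shaft σ_b = 32M/(πd³) and τ = 16T/(πd³), so the von Mises stress is σ' = (16/πd³)·√(4M²+3T²).
√(4M²+3T²) = √(4×(3.830×10^6)² + 3×(5.390×10^6)²) = 1.208×10^7 N·mm.
d³ = 16×1.208×10^7/(π×128.4) = 479000 mm³.
d = 78.24 mm.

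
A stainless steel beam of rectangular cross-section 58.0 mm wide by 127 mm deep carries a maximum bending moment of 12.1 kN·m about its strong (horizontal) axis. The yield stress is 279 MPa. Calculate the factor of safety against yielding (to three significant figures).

n = 3.60

Section modulus S = bh²/6 = 58.0×127²/6 = 155900 mm³.
σ = M/S = 1.2100×10^7/155900 = 77.61 MPa.
n = 279/77.61 = 3.595.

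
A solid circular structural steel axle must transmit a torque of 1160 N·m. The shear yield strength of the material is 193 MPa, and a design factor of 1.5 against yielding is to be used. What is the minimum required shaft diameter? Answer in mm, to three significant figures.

Allowable shear stress τ_allow = 193/1.5 = 128.7 MPa.
For a solid shaft τ = 16T/(πd³), so d³ = 16T/(π τ_allow) = 16×1160000/(π×128.7) = 45920 mm³.
d = (45920)^(1/3) = 35.81 mm.

d = 35.8 mm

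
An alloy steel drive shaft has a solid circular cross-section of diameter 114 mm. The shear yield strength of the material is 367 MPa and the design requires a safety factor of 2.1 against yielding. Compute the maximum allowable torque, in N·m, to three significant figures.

T_allow = 50800 N·m

τ_allow = 367/2.1 = 174.8 MPa.
For a solid shaft T_allow = τ_allow·πd³/16; πd³/16 = π×114³/16 = 290900 mm³.
T_allow = 174.8×290900 = 5.084×10^7 N·mm = 50840 N·m.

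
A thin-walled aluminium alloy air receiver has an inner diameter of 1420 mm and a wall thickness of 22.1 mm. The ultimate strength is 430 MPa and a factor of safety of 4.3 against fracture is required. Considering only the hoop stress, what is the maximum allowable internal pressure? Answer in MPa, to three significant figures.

p_allow = 3.11 MPa

σ_allow = 430/4.3 = 100.0 MPa.
σ_h = pD/(2t) → p_allow = 2σ_allow t/D = 2×100.0×22.1/1420 = 3.113 MPa.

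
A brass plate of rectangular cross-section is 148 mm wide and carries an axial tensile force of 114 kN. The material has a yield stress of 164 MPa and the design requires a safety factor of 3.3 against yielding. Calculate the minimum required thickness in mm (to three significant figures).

t = 15.5 mm

σ_allow = 164/3.3 = 49.70 MPa.
Required area A = F/σ_allow = 114000/49.70 = 2294 mm².
t = A/w = 2294/148 = 15.50 mm.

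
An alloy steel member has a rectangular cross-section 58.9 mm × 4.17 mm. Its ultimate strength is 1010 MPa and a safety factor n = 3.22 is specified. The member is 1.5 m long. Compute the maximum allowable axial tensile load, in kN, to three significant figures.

σ_allow = 1010/3.22 = 313.7 MPa.
A = 58.9×4.17 = 245.6 mm².
F_allow = σ_allow × A = 313.7×245.6 = 77040 N.

F_allow = 77.0 kN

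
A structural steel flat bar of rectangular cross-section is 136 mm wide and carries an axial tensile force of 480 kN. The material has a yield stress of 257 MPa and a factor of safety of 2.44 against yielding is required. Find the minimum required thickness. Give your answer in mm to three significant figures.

t = 33.5 mm

σ_allow = 257/2.44 = 105.3 MPa.
Required area A = F/σ_allow = 480000/105.3 = 4557 mm².
t = A/w = 4557/136 = 33.51 mm.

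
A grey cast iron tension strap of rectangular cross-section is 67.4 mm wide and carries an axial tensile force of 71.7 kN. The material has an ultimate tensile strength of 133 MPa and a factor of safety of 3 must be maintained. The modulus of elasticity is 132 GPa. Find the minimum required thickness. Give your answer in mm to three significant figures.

σ_allow = 133/3 = 44.33 MPa.
Required area A = F/σ_allow = 71700/44.33 = 1617 mm².
t = A/w = 1617/67.4 = 24.00 mm.

t = 24.0 mm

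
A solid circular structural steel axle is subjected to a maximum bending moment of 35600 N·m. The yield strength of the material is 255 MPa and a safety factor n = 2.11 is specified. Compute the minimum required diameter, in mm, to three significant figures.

d = 144 mm

σ_allow = 255/2.11 = 120.9 MPa.
For a solid circular section σ = 32M/(πd³), so d³ = 32M/(π σ_allow) = 32×3.5600×10^7/(π×120.9) = 3.000×10^6 mm³.
d = 144.2 mm.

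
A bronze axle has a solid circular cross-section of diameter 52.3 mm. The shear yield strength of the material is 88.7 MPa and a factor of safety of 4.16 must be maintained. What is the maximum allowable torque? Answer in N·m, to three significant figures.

τ_allow = 88.7/4.16 = 21.32 MPa.
For a solid shaft T_allow = τ_allow·πd³/16; πd³/16 = π×52.3³/16 = 28090 mm³.
T_allow = 21.32×28090 = 598900 N·mm = 598.9 N·m.

T_allow = 599 N·m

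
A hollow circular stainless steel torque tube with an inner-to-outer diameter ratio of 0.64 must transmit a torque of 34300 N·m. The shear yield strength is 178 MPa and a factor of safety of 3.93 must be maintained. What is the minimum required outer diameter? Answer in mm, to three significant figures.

τ_allow = 178/3.93 = 45.29 MPa.
For a hollow shaft τ = 16T/[πd_o³(1−k⁴)] with k = 0.64, so 1−k⁴ = 0.8322.
d_o³ = 16T/[π τ_allow (1−k⁴)] = 16×3.4300×10^7/(π×45.29×0.8322) = 4.634×10^6 mm³.
d_o = 166.7 mm.

d_o = 167 mm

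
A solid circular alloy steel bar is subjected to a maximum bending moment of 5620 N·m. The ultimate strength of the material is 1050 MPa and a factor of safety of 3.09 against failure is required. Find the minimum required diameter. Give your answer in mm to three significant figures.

d = 55.2 mm

σ_allow = 1050/3.09 = 339.8 MPa.
For a solid circular section σ = 32M/(πd³), so d³ = 32M/(π σ_allow) = 32×5620000/(π×339.8) = 168500 mm³.
d = 55.23 mm.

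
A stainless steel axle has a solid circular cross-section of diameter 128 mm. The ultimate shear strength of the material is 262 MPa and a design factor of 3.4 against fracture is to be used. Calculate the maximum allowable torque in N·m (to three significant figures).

T_allow = 31700 N·m

τ_allow = 262/3.4 = 77.06 MPa.
For a solid shaft T_allow = τ_allow·πd³/16; πd³/16 = π×128³/16 = 411800 mm³.
T_allow = 77.06×411800 = 3.173×10^7 N·mm = 31730 N·m.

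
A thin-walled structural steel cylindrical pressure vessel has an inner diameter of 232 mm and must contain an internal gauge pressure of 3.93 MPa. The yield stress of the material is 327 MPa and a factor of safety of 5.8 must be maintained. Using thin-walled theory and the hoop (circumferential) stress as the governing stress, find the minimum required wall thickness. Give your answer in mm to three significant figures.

σ_allow = 327/5.8 = 56.38 MPa.
Hoop stress σ_h = pD/(2t), so t = pD/(2σ_allow) = 3.93×232/(2×56.38) = 8.086 mm.

t = 8.09 mm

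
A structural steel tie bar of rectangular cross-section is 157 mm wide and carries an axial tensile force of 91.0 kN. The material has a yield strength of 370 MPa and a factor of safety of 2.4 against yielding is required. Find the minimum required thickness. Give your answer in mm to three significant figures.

σ_allow = 370/2.4 = 154.2 MPa.
Required area A = F/σ_allow = 91000/154.2 = 590.3 mm².
t = A/w = 590.3/157 = 3.760 mm.

t = 3.76 mm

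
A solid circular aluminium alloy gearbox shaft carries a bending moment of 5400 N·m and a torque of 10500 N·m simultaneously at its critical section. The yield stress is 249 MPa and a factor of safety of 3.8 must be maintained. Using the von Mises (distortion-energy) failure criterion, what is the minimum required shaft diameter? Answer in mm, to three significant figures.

d = 118 mm

σ_allow = σ_y/n = 249/3.8 = 65.53 MPa.
For a solid shaft σ_b = 32M/(πd³) and τ = 16T/(πd³), so the von Mises stress is σ' = (16/πd³)·√(4M²+3T²).
√(4M²+3T²) = √(4×(5.400×10^6)² + 3×(1.050×10^7)²) = 2.115×10^7 N·mm.
d³ = 16×2.115×10^7/(π×65.53) = 1.644×10^6 mm³.
d = 118.0 mm.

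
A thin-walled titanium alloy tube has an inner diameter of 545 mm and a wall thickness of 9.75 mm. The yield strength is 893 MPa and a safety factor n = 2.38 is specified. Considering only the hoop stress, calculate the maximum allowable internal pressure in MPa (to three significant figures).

p_allow = 13.4 MPa

σ_allow = 893/2.38 = 375.2 MPa.
σ_h = pD/(2t) → p_allow = 2σ_allow t/D = 2×375.2×9.75/545 = 13.42 MPa.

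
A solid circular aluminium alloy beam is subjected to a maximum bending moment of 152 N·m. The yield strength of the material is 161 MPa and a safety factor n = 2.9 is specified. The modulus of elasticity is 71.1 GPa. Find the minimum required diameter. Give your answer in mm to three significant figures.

d = 30.3 mm

σ_allow = 161/2.9 = 55.52 MPa.
For a solid circular section σ = 32M/(πd³), so d³ = 32M/(π σ_allow) = 32×152000/(π×55.52) = 27890 mm³.
d = 30.33 mm.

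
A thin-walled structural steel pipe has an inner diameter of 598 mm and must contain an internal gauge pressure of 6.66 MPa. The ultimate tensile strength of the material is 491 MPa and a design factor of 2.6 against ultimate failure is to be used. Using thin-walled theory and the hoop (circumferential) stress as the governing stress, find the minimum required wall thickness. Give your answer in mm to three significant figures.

t = 10.5 mm

σ_allow = 491/2.6 = 188.8 MPa.
Hoop stress σ_h = pD/(2t), so t = pD/(2σ_allow) = 6.66×598/(2×188.8) = 10.54 mm.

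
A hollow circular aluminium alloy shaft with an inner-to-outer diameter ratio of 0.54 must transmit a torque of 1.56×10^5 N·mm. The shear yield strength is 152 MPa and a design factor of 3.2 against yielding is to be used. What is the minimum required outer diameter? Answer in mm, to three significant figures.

d_o = 26.3 mm

τ_allow = 152/3.2 = 47.50 MPa.
For a hollow shaft τ = 16T/[πd_o³(1−k⁴)] with k = 0.54, so 1−k⁴ = 0.9150.
d_o³ = 16T/[π τ_allow (1−k⁴)] = 16×156000/(π×47.50×0.9150) = 18280 mm³.
d_o = 26.34 mm.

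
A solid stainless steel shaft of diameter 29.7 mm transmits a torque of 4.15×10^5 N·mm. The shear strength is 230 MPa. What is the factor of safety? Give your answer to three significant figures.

n = 2.85

τ = 16T/(πd³) = 16×415000/(π×29.7³) = 80.68 MPa.
n = τ_limit/τ = 230/80.68 = 2.851.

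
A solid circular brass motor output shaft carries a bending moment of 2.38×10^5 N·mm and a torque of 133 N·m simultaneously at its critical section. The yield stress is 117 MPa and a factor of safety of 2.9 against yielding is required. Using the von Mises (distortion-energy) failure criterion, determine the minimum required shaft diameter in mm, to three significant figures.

d = 40.6 mm

σ_allow = σ_y/n = 117/2.9 = 40.34 MPa.
For a solid shaft σ_b = 32M/(πd³) and τ = 16T/(πd³), so the von Mises stress is σ' = (16/πd³)·√(4M²+3T²).
√(4M²+3T²) = √(4×(238000)² + 3×(133000)²) = 528800 N·mm.
d³ = 16×528800/(π×40.34) = 66760 mm³.
d = 40.57 mm.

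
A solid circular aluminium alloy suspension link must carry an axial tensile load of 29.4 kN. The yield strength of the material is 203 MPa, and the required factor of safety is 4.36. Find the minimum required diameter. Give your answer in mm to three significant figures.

d = 28.4 mm

Allowable stress σ_allow = 203/4.36 = 46.56 MPa.
Required area A = F/σ_allow = 29400/46.56 = 631.4 mm².
A = πd²/4 → d = √(4A/π) = 28.35 mm.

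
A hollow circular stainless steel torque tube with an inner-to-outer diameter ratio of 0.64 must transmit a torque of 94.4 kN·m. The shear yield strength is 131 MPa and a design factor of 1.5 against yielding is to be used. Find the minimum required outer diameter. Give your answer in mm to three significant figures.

d_o = 188 mm

τ_allow = 131/1.5 = 87.33 MPa.
For a hollow shaft τ = 16T/[πd_o³(1−k⁴)] with k = 0.64, so 1−k⁴ = 0.8322.
d_o³ = 16T/[π τ_allow (1−k⁴)] = 16×9.4400×10^7/(π×87.33×0.8322) = 6.615×10^6 mm³.
d_o = 187.7 mm.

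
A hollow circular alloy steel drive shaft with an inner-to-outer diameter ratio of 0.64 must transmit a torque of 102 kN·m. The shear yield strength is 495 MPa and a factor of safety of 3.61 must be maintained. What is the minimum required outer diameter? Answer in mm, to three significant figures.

d_o = 166 mm

τ_allow = 495/3.61 = 137.1 MPa.
For a hollow shaft τ = 16T/[πd_o³(1−k⁴)] with k = 0.64, so 1−k⁴ = 0.8322.
d_o³ = 16T/[π τ_allow (1−k⁴)] = 16×1.0200×10^8/(π×137.1×0.8322) = 4.552×10^6 mm³.
d_o = 165.7 mm.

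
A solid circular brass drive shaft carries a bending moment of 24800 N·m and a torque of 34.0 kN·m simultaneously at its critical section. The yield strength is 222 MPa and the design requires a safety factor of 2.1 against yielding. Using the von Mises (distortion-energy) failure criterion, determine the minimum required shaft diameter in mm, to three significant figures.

σ_allow = σ_y/n = 222/2.1 = 105.7 MPa.
For a solid shaft σ_b = 32M/(πd³) and τ = 16T/(πd³), so the von Mises stress is σ' = (16/πd³)·√(4M²+3T²).
√(4M²+3T²) = √(4×(2.480×10^7)² + 3×(3.400×10^7)²) = 7.699×10^7 N·mm.
d³ = 16×7.699×10^7/(π×105.7) = 3.709×10^6 mm³.
d = 154.8 mm.

d = 155 mm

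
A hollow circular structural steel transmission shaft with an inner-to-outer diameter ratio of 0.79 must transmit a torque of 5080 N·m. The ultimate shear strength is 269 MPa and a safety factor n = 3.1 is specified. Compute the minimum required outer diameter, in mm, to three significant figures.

d_o = 78.8 mm

τ_allow = 269/3.1 = 86.77 MPa.
For a hollow shaft τ = 16T/[πd_o³(1−k⁴)] with k = 0.79, so 1−k⁴ = 0.6105.
d_o³ = 16T/[π τ_allow (1−k⁴)] = 16×5080000/(π×86.77×0.6105) = 488400 mm³.
d_o = 78.75 mm.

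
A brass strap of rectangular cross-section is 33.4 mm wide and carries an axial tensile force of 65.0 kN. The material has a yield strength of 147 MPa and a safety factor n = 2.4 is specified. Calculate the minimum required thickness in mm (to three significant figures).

t = 31.8 mm

σ_allow = 147/2.4 = 61.25 MPa.
Required area A = F/σ_allow = 65000/61.25 = 1061 mm².
t = A/w = 1061/33.4 = 31.77 mm.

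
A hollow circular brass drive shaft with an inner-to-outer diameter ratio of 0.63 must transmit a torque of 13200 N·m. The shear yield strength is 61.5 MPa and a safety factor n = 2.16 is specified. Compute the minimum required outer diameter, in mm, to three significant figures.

τ_allow = 61.5/2.16 = 28.47 MPa.
For a hollow shaft τ = 16T/[πd_o³(1−k⁴)] with k = 0.63, so 1−k⁴ = 0.8425.
d_o³ = 16T/[π τ_allow (1−k⁴)] = 16×1.3200×10^7/(π×28.47×0.8425) = 2.803×10^6 mm³.
d_o = 141.0 mm.

d_o = 141 mm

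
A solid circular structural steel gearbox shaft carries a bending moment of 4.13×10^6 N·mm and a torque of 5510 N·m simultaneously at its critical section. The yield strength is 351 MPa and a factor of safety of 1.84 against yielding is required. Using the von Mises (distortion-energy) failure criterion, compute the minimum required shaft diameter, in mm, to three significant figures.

d = 69.6 mm

σ_allow = σ_y/n = 351/1.84 = 190.8 MPa.
For a solid shaft σ_b = 32M/(πd³) and τ = 16T/(πd³), so the von Mises stress is σ' = (16/πd³)·√(4M²+3T²).
√(4M²+3T²) = √(4×(4.130×10^6)² + 3×(5.510×10^6)²) = 1.262×10^7 N·mm.
d³ = 16×1.262×10^7/(π×190.8) = 337000 mm³.
d = 69.59 mm.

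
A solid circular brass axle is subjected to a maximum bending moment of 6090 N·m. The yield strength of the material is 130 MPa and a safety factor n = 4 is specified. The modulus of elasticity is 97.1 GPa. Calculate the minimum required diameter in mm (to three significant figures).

σ_allow = 130/4 = 32.50 MPa.
For a solid circular section σ = 32M/(πd³), so d³ = 32M/(π σ_allow) = 32×6090000/(π×32.50) = 1.909×10^6 mm³.
d = 124.0 mm.

d = 124 mm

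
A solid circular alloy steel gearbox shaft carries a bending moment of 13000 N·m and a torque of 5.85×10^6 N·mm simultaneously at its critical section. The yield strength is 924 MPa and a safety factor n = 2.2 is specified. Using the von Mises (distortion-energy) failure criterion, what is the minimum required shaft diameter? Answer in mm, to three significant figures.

d = 69.7 mm

σ_allow = σ_y/n = 924/2.2 = 420.0 MPa.
For a solid shaft σ_b = 32M/(πd³) and τ = 16T/(πd³), so the von Mises stress is σ' = (16/πd³)·√(4M²+3T²).
√(4M²+3T²) = √(4×(1.300×10^7)² + 3×(5.850×10^6)²) = 2.790×10^7 N·mm.
d³ = 16×2.790×10^7/(π×420.0) = 338400 mm³.
d = 69.68 mm.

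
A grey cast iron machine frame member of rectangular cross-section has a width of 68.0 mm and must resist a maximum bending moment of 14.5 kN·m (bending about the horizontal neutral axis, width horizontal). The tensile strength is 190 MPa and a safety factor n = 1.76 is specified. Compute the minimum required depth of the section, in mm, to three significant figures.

h = 109 mm

σ_allow = 190/1.76 = 108.0 MPa.
For a rectangular section σ = 6M/(bh²), so h² = 6M/(b σ_allow) = 6×1.4500×10^7/(68.0×108.0) = 11850 mm².
h = 108.9 mm.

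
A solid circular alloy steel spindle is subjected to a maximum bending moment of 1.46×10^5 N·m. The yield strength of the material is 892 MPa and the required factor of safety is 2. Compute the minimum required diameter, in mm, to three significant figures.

σ_allow = 892/2 = 446.0 MPa.
For a solid circular section σ = 32M/(πd³), so d³ = 32M/(π σ_allow) = 32×1.4600×10^8/(π×446.0) = 3.334×10^6 mm³.
d = 149.4 mm.

d = 149 mm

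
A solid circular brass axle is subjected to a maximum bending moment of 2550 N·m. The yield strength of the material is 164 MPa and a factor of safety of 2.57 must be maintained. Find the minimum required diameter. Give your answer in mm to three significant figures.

σ_allow = 164/2.57 = 63.81 MPa.
For a solid circular section σ = 32M/(πd³), so d³ = 32M/(π σ_allow) = 32×2550000/(π×63.81) = 407000 mm³.
d = 74.11 mm.

d = 74.1 mm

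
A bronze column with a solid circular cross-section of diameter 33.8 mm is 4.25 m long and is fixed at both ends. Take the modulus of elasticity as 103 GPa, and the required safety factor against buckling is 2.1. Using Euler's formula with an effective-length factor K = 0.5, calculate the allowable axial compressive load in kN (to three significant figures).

I = πd⁴/64 = π×33.8⁴/64 = 64070 mm⁴.
Effective length L_e = KL = 0.5×4.25 m = 2125 mm.
Euler critical load P_cr = π²EI/L_e² = π²×103000×64070/2125² = 14420 N.
P_allow = P_cr/n = 14420/2.1 = 6868 N.

P_allow = 6.87 kN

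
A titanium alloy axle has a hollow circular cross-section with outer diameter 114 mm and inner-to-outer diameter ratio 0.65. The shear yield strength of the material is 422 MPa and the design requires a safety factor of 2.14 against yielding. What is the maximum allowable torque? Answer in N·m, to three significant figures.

T_allow = 47100 N·m

τ_allow = 422/2.14 = 197.2 MPa.
For a hollow shaft T_allow = τ_allow·πd_o³(1−k⁴)/16 with 1−k⁴ = 0.8215, so πd_o³(1−k⁴)/16 = 239000 mm³.
T_allow = 197.2×239000 = 4.712×10^7 N·mm = 47120 N·m.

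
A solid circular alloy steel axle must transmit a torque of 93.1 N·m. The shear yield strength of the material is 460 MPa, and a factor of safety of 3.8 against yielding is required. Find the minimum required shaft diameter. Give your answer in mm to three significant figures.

d = 15.8 mm

Allowable shear stress τ_allow = 460/3.8 = 121.1 MPa.
For a solid shaft τ = 16T/(πd³), so d³ = 16T/(π τ_allow) = 16×93100/(π×121.1) = 3917 mm³.
d = (3917)^(1/3) = 15.76 mm.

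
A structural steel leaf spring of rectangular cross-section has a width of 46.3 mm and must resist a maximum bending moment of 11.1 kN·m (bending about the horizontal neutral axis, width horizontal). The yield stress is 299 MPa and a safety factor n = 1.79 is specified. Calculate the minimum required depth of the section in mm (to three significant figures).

σ_allow = 299/1.79 = 167.0 MPa.
For a rectangular section σ = 6M/(bh²), so h² = 6M/(b σ_allow) = 6×1.1100×10^7/(46.3×167.0) = 8611 mm².
h = 92.80 mm.

h = 92.8 mm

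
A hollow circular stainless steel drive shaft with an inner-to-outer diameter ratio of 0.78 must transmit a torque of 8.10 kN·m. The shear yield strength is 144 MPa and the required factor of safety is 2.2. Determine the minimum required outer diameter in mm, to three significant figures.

τ_allow = 144/2.2 = 65.45 MPa.
For a hollow shaft τ = 16T/[πd_o³(1−k⁴)] with k = 0.78, so 1−k⁴ = 0.6298.
d_o³ = 16T/[π τ_allow (1−k⁴)] = 16×8100000/(π×65.45×0.6298) = 1.001×10^6 mm³.
d_o = 100.0 mm.

d_o = 100 mm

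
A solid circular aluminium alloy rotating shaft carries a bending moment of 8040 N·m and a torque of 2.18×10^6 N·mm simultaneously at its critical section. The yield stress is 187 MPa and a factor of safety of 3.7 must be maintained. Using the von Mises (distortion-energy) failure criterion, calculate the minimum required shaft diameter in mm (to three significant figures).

σ_allow = σ_y/n = 187/3.7 = 50.54 MPa.
For a solid shaft σ_b = 32M/(πd³) and τ = 16T/(πd³), so the von Mises stress is σ' = (16/πd³)·√(4M²+3T²).
√(4M²+3T²) = √(4×(8.040×10^6)² + 3×(2.180×10^6)²) = 1.652×10^7 N·mm.
d³ = 16×1.652×10^7/(π×50.54) = 1.664×10^6 mm³.
d = 118.5 mm.

d = 119 mm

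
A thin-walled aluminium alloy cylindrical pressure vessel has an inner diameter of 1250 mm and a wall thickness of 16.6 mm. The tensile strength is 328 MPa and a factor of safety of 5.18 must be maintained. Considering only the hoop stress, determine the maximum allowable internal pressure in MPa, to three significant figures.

σ_allow = 328/5.18 = 63.32 MPa.
σ_h = pD/(2t) → p_allow = 2σ_allow t/D = 2×63.32×16.6/1250 = 1.682 MPa.

p_allow = 1.68 MPa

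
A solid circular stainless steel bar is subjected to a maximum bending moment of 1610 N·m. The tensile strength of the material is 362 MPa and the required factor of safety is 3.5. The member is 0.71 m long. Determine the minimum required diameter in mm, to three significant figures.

σ_allow = 362/3.5 = 103.4 MPa.
For a solid circular section σ = 32M/(πd³), so d³ = 32M/(π σ_allow) = 32×1610000/(π×103.4) = 158600 mm³.
d = 54.12 mm.

d = 54.1 mm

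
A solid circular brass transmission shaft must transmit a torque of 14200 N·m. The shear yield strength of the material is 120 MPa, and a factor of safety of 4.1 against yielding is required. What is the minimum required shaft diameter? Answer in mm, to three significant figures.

Allowable shear stress τ_allow = 120/4.1 = 29.27 MPa.
For a solid shaft τ = 16T/(πd³), so d³ = 16T/(π τ_allow) = 16×1.4200×10^7/(π×29.27) = 2.471×10^6 mm³.
d = (2.471×10^6)^(1/3) = 135.2 mm.

d = 135 mm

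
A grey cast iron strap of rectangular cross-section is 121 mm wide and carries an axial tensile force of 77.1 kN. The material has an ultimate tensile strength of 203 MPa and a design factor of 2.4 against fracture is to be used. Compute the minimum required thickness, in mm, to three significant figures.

σ_allow = 203/2.4 = 84.58 MPa.
Required area A = F/σ_allow = 77100/84.58 = 911.5 mm².
t = A/w = 911.5/121 = 7.533 mm.

t = 7.53 mm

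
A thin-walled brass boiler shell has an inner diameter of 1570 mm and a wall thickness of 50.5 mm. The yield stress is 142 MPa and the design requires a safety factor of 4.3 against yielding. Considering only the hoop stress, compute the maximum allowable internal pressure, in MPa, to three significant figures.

p_allow = 2.12 MPa

σ_allow = 142/4.3 = 33.02 MPa.
σ_h = pD/(2t) → p_allow = 2σ_allow t/D = 2×33.02×50.5/1570 = 2.124 MPa.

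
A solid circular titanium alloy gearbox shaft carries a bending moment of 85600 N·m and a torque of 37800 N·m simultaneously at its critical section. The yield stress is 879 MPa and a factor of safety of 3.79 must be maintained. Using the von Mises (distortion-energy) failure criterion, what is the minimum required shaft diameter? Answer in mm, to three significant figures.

σ_allow = σ_y/n = 879/3.79 = 231.9 MPa.
For a solid shaft σ_b = 32M/(πd³) and τ = 16T/(πd³), so the von Mises stress is σ' = (16/πd³)·√(4M²+3T²).
√(4M²+3T²) = √(4×(8.560×10^7)² + 3×(3.780×10^7)²) = 1.833×10^8 N·mm.
d³ = 16×1.833×10^8/(π×231.9) = 4.025×10^6 mm³.
d = 159.1 mm.

d = 159 mm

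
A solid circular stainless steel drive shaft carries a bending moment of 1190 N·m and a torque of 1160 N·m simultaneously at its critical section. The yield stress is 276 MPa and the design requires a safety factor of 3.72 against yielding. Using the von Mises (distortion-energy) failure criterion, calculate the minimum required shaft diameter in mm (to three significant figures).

σ_allow = σ_y/n = 276/3.72 = 74.19 MPa.
For a solid shaft σ_b = 32M/(πd³) and τ = 16T/(πd³), so the von Mises stress is σ' = (16/πd³)·√(4M²+3T²).
√(4M²+3T²) = √(4×(1.190×10^6)² + 3×(1.160×10^6)²) = 3.115×10^6 N·mm.
d³ = 16×3.115×10^6/(π×74.19) = 213800 mm³.
d = 59.80 mm.

d = 59.8 mm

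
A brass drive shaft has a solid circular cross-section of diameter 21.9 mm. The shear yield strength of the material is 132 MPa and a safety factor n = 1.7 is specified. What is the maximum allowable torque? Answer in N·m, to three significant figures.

T_allow = 160 N·m

τ_allow = 132/1.7 = 77.65 MPa.
For a solid shaft T_allow = τ_allow·πd³/16; πd³/16 = π×21.9³/16 = 2062 mm³.
T_allow = 77.65×2062 = 160100 N·mm = 160.1 N·m.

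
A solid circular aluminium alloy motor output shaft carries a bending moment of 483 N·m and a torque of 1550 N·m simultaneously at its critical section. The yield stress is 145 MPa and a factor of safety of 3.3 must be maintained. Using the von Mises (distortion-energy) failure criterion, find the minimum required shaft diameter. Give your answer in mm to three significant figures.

d = 69.2 mm

σ_allow = σ_y/n = 145/3.3 = 43.94 MPa.
For a solid shaft σ_b = 32M/(πd³) and τ = 16T/(πd³), so the von Mises stress is σ' = (16/πd³)·√(4M²+3T²).
√(4M²+3T²) = √(4×(483000)² + 3×(1.550×10^6)²) = 2.853×10^6 N·mm.
d³ = 16×2.853×10^6/(π×43.94) = 330700 mm³.
d = 69.15 mm.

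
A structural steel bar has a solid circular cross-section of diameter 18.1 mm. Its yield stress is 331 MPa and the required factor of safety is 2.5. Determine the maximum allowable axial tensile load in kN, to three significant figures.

F_allow = 34.1 kN

σ_allow = 331/2.5 = 132.4 MPa.
A = πd²/4 = π×18.1²/4 = 257.3 mm².
F_allow = σ_allow × A = 132.4×257.3 = 34070 N.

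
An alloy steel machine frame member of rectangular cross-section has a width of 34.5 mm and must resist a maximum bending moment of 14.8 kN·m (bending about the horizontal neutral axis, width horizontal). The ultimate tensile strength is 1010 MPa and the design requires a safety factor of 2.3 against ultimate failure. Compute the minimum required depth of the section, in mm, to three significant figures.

σ_allow = 1010/2.3 = 439.1 MPa.
For a rectangular section σ = 6M/(bh²), so h² = 6M/(b σ_allow) = 6×1.4800×10^7/(34.5×439.1) = 5861 mm².
h = 76.56 mm.

h = 76.6 mm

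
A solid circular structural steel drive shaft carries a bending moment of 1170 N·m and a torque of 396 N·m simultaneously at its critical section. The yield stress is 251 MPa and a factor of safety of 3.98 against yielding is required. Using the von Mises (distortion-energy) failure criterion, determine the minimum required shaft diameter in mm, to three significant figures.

σ_allow = σ_y/n = 251/3.98 = 63.07 MPa.
For a solid shaft σ_b = 32M/(πd³) and τ = 16T/(πd³), so the von Mises stress is σ' = (16/πd³)·√(4M²+3T²).
√(4M²+3T²) = √(4×(1.170×10^6)² + 3×(396000)²) = 2.438×10^6 N·mm.
d³ = 16×2.438×10^6/(π×63.07) = 196900 mm³.
d = 58.18 mm.

d = 58.2 mm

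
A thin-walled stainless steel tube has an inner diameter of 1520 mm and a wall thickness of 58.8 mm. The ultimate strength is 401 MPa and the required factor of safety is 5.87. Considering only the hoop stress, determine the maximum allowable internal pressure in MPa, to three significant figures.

p_allow = 5.29 MPa

σ_allow = 401/5.87 = 68.31 MPa.
σ_h = pD/(2t) → p_allow = 2σ_allow t/D = 2×68.31×58.8/1520 = 5.285 MPa.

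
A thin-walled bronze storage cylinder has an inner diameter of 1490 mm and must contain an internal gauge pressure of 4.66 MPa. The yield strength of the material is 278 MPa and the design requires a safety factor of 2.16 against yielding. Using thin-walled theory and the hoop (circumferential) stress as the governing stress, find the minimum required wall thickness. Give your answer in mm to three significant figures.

t = 27.0 mm

σ_allow = 278/2.16 = 128.7 MPa.
Hoop stress σ_h = pD/(2t), so t = pD/(2σ_allow) = 4.66×1490/(2×128.7) = 26.97 mm.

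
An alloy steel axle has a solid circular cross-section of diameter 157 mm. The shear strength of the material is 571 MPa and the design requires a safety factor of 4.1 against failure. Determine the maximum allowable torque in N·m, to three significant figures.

τ_allow = 571/4.1 = 139.3 MPa.
For a solid shaft T_allow = τ_allow·πd³/16; πd³/16 = π×157³/16 = 759900 mm³.
T_allow = 139.3×759900 = 1.058×10^8 N·mm = 105800 N·m.

T_allow = 1.06×10^5 N·m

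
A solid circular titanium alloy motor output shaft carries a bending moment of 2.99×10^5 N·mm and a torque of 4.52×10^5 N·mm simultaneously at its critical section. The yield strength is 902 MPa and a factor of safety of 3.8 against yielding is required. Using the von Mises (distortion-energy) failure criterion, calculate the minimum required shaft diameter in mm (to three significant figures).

σ_allow = σ_y/n = 902/3.8 = 237.4 MPa.
For a solid shaft σ_b = 32M/(πd³) and τ = 16T/(πd³), so the von Mises stress is σ' = (16/πd³)·√(4M²+3T²).
√(4M²+3T²) = √(4×(299000)² + 3×(452000)²) = 985100 N·mm.
d³ = 16×985100/(π×237.4) = 21140 mm³.
d = 27.65 mm.

d = 27.6 mm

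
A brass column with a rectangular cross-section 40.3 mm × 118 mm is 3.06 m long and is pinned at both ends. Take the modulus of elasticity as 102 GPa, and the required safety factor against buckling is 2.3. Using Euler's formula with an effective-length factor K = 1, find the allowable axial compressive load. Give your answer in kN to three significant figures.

Buckling occurs about the weak axis: I_min = h·b³/12 = 118×40.3³/12 = 643600 mm⁴ (b = 40.3 mm is the smaller dimension).
Effective length L_e = KL = 1×3.06 m = 3060 mm.
Euler critical load P_cr = π²EI/L_e² = π²×102000×643600/3060² = 69190 N.
P_allow = P_cr/n = 69190/2.3 = 30080 N.

P_allow = 30.1 kN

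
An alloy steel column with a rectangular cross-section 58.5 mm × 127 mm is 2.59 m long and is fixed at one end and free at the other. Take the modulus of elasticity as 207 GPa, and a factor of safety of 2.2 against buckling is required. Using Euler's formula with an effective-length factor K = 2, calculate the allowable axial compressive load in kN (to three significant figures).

P_allow = 73.3 kN

Buckling occurs about the weak axis: I_min = h·b³/12 = 127×58.5³/12 = 2.119×10^6 mm⁴ (b = 58.5 mm is the smaller dimension).
Effective length L_e = KL = 2×2.59 m = 5180 mm.
Euler critical load P_cr = π²EI/L_e² = π²×207000×2.119×10^6/5180² = 161300 N.
P_allow = P_cr/n = 161300/2.2 = 73330 N.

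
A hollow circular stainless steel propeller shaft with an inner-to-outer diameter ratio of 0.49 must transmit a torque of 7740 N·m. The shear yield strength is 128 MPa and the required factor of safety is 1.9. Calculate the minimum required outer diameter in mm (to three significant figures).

d_o = 85.3 mm

τ_allow = 128/1.9 = 67.37 MPa.
For a hollow shaft τ = 16T/[πd_o³(1−k⁴)] with k = 0.49, so 1−k⁴ = 0.9424.
d_o³ = 16T/[π τ_allow (1−k⁴)] = 16×7740000/(π×67.37×0.9424) = 620900 mm³.
d_o = 85.31 mm.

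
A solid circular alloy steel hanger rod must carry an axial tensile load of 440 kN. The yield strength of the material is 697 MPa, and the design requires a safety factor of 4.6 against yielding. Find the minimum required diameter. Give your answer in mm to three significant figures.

d = 60.8 mm

Allowable stress σ_allow = 697/4.6 = 151.5 MPa.
Required area A = F/σ_allow = 440000/151.5 = 2904 mm².
A = πd²/4 → d = √(4A/π) = 60.81 mm.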